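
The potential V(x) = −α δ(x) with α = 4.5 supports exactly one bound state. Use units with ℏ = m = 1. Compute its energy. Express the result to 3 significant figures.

For x ≠ 0 the bound state is ψ ∝ e^{−κ|x|}; integrating the TISE across the delta gives the cusp condition 2κ = 2mα/ℏ², so κ = 4.500.
Then E = −ℏ²κ²/(2m) = −mα²/(2ℏ²) = -10.13.

E = -10.1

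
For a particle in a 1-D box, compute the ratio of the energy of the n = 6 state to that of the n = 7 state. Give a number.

0.734694

Since E_n ∝ n², the ratio is (6/7)² = 0.734694.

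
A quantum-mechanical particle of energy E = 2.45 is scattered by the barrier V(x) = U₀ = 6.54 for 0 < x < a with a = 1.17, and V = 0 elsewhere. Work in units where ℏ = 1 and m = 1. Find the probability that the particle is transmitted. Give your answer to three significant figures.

Since E < U₀ the interior solution is evanescent with decay constant κ = √(2m(U₀ − E))/ℏ = 2.860.
κa = 3.346, sinh(κa) = 14.18.
Matching ψ, ψ′ at both faces gives T = [1 + U₀² sinh²(κa) / (4E(U₀ − E))]⁻¹ = 1/215.6 = 0.00464.

T = 0.00464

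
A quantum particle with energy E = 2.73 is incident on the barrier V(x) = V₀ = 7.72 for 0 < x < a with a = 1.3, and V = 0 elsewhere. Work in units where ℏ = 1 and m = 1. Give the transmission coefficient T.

Since E < V₀ the interior solution is evanescent with decay constant κ = √(2m(V₀ − E))/ℏ = 3.159.
κa = 4.107, sinh(κa) = 30.37.
Matching ψ, ψ′ at both faces gives T = [1 + V₀² sinh²(κa) / (4E(V₀ − E))]⁻¹ = 1/1010 = 0.000990.

T = 0.000990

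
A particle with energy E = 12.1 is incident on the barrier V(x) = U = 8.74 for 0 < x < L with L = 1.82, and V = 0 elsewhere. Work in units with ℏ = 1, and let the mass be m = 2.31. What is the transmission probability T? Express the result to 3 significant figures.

T = 0.780

Above the barrier the interior wavenumber is k₂ = √(2m(E − U))/ℏ = 3.940, giving phase k₂L = 7.171.
T = [1 + U² sin²(k₂L) / (4E(E − U))]⁻¹ = 1/1.282 = 0.780.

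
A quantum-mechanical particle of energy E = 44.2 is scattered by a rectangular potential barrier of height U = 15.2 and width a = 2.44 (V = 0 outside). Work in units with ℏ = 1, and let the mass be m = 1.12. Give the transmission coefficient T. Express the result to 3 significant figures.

T = 0.977

E > U: inside the barrier k₂ = √(2m(E − U))/ℏ = 8.060, k₂a = 19.67.
Matching at both interfaces gives T⁻¹ = 1 + U² sin²(k₂a) / [4E(E − U)] = 1.024, hence T = 0.977.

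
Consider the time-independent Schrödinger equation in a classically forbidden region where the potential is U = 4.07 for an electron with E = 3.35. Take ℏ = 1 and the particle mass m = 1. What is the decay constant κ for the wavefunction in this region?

κ = 1.20

Since E < U the TISE in this region is ψ'' = κ²ψ with κ = √(2m(U − E))/ℏ.
κ = √(2 × 1 × 0.72) = 1.200.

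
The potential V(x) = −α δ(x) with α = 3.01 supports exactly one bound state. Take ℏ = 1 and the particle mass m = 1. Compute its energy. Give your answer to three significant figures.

E = -4.53

For x ≠ 0 the bound state is ψ ∝ e^{−κ|x|}; integrating the TISE across the delta gives the cusp condition 2κ = 2mα/ℏ², so κ = 3.010.
Then E = −ℏ²κ²/(2m) = −mα²/(2ℏ²) = -4.530.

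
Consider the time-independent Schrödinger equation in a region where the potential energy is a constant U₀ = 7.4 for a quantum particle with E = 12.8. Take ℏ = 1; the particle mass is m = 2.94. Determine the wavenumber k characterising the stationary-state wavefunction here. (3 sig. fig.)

k = 5.63

With E > U₀ the solution is oscillatory, ψ ∝ e^{±ikx} with k = √(2m(E − U₀))/ℏ.
k = √(2 × 2.94 × 5.4) = 5.635.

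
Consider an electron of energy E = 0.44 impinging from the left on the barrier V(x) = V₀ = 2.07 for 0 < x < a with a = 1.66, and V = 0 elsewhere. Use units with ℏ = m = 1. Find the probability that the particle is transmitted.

T = 0.00666

Since E < V₀ the interior solution is evanescent with decay constant κ = √(2m(V₀ − E))/ℏ = 1.806.
κa = 2.997, sinh(κa) = 9.990.
The exact tunnelling result is T⁻¹ = 1 + V₀² sinh²(κa) / [4E(V₀ − E)] = 150.1, so T = 0.00666.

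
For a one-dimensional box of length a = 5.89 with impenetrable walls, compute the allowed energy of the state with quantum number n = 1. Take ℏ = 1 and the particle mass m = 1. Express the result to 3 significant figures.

Requiring ψ(0) = ψ(a) = 0 quantises k = nπ/a, hence E_n = ℏ²k²/2m = n²π²ℏ²/(2ma²).
E_1 = 1² × π² / (2 × 1 × 5.89²) = 0.1422.

E = 0.142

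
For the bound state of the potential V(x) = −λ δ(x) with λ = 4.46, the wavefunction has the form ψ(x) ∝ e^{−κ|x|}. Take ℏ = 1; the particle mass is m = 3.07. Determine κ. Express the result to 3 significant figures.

κ = 13.7

Integrating the TISE across x = 0 gives the cusp condition ψ'(0⁺) − ψ'(0⁻) = −(2mλ/ℏ²)ψ(0).
With ψ ∝ e^{−κ|x|} this yields −2κ = −2mλ/ℏ², so κ = mλ/ℏ² = 13.69.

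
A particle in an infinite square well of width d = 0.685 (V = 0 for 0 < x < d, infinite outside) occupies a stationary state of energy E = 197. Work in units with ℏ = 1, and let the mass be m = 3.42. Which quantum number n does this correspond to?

From E_n = n²π²ℏ²/(2md²) invert to n = √(2md²E)/(πℏ).
n = (0.685/π) × √(2 × 3.42 × 197) = 8.004 → n = 8.

n = 8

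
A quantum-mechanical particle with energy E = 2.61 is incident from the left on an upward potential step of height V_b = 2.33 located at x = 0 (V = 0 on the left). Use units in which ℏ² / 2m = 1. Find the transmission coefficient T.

The wavenumbers are k₁ = √(2mE)/ℏ = 1.616 on the left and k₂ = √(2m(E − V_b))/ℏ = 0.5292 on the right.
Matching ψ and ψ′ at x = 0 gives r = (k₁ − k₂)/(k₁ + k₂), so R = r² = 0.2566 and T = 1 − R = 0.7434.

T = 0.743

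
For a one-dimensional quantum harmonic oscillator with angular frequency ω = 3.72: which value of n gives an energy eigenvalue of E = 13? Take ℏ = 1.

n = 3

Invert E_n = (n + ½)ℏω: n = E/ℏω − ½ = 2.995, so n = 3.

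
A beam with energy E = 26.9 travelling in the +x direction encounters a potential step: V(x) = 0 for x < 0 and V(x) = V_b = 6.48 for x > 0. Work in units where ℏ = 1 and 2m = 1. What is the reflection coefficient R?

On each side the TISE gives plane waves with k = √(2m(E − V))/ℏ: k₁ = √(2·½·26.9) = 5.187, k₂ = √(2·½·20.42) = 4.519.
Matching ψ and ψ′ at x = 0 gives r = (k₁ − k₂)/(k₁ + k₂), so R = r² = 0.004733 and T = 1 − R = 0.9953.

R = 0.00473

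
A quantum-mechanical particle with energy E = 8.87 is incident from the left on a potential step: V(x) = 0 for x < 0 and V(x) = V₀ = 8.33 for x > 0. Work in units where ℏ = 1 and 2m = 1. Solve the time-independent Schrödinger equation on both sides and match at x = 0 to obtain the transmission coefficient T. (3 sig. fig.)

T = 0.635

On each side the TISE gives plane waves with k = √(2m(E − V))/ℏ: k₁ = √(2·½·8.87) = 2.978, k₂ = √(2·½·0.54) = 0.7348.
Matching ψ and ψ′ at x = 0 gives r = (k₁ − k₂)/(k₁ + k₂), so R = r² = 0.3650 and T = 1 − R = 0.6350.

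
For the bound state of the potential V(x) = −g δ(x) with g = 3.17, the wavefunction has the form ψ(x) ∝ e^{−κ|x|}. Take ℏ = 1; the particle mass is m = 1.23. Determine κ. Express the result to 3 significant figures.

κ = 3.90

Integrate −(ℏ²/2m)ψ'' − gδ(x)ψ = Eψ from −ε to +ε: the ψ'' term gives ψ'(0⁺) − ψ'(0⁻) and the δ term gives −(2mg/ℏ²)ψ(0).
With ψ ∝ e^{−κ|x|} this yields −2κ = −2mg/ℏ², so κ = mg/ℏ² = 3.899.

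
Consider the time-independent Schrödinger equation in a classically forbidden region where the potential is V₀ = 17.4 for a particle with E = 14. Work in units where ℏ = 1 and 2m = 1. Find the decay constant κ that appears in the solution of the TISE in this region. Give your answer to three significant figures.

κ = 1.84

Since E < V₀ the TISE in this region is ψ'' = κ²ψ with κ = √(2m(V₀ − E))/ℏ.
κ = √(2 × 0.5 × 3.4) = 1.844.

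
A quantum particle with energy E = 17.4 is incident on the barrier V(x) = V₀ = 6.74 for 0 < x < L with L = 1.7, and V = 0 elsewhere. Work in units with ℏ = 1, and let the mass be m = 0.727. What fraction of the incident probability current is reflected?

R = 0.00962

E > V₀: inside the barrier k₂ = √(2m(E − V₀))/ℏ = 3.937, k₂L = 6.693.
Matching at both interfaces gives T⁻¹ = 1 + V₀² sin²(k₂L) / [4E(E − V₀)] = 1.010, hence T = 0.990.
R = 1 − T = 0.00962.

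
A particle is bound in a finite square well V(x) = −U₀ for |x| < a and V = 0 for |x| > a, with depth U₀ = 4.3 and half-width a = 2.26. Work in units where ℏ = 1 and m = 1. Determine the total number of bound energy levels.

N = 5

Define the well-strength parameter z₀ = (a/ℏ)√(2mU₀) = 2.26 × √(2·1·4.3) = 6.628.
The even/odd transcendental equations gain one root per π/2 in z₀, giving N = 1 + ⌊2z₀/π⌋ = 1 + ⌊4.219⌋ = 5.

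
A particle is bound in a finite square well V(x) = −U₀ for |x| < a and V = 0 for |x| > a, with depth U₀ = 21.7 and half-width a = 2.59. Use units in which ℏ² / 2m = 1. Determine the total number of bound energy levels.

The dimensionless depth is z₀ = a√(2mU₀)/ℏ = 2.59 × √(21.70) = 12.07.
A new bound state (alternating even/odd) appears each time z₀ passes a multiple of π/2, so N = ⌊2z₀/π⌋ + 1 = ⌊7.681⌋ + 1 = 8.

N = 8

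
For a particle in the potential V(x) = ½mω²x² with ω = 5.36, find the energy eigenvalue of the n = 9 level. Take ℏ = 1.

E = 50.9

The oscillator eigenvalues are E_n = ℏω(n + ½), so E_9 = 5.36 × 9.5 = 50.92.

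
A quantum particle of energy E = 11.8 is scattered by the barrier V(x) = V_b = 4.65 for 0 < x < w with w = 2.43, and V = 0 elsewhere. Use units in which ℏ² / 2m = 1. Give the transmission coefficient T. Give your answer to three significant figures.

T = 0.997

E > V_b: inside the barrier k₂ = √(2m(E − V_b))/ℏ = 2.674, k₂w = 6.498.
T = [1 + V_b² sin²(k₂w) / (4E(E − V_b))]⁻¹ = 1/1.003 = 0.997.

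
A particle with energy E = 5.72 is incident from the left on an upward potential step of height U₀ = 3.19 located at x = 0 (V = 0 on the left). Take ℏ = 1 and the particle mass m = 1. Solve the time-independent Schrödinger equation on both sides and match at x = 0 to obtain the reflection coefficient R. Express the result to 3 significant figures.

R = 0.0405

The wavenumbers are k₁ = √(2mE)/ℏ = 3.382 on the left and k₂ = √(2m(E − U₀))/ℏ = 2.249 on the right.
Matching ψ and ψ′ at x = 0 gives r = (k₁ − k₂)/(k₁ + k₂), so R = r² = 0.04046 and T = 1 − R = 0.9595.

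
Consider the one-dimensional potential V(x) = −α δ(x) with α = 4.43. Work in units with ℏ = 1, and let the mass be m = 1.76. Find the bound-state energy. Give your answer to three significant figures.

For x ≠ 0 the bound state is ψ ∝ e^{−κ|x|}; integrating the TISE across the delta gives the cusp condition 2κ = 2mα/ℏ², so κ = 7.797.
Then E = −ℏ²κ²/(2m) = −mα²/(2ℏ²) = -17.27.

E = -17.3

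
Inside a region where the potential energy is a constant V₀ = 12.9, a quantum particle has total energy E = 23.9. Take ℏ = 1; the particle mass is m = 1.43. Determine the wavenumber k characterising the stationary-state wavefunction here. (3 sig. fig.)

With E > V₀ the solution is oscillatory, ψ ∝ e^{±ikx} with k = √(2m(E − V₀))/ℏ.
k = √(2 × 1.43 × 11) = 5.609.

k = 5.61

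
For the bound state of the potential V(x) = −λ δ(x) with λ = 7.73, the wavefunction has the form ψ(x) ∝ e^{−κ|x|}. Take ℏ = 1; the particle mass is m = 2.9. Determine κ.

κ = 22.4

Integrating the TISE across x = 0 gives the cusp condition ψ'(0⁺) − ψ'(0⁻) = −(2mλ/ℏ²)ψ(0).
With ψ ∝ e^{−κ|x|} this yields −2κ = −2mλ/ℏ², so κ = mλ/ℏ² = 22.42.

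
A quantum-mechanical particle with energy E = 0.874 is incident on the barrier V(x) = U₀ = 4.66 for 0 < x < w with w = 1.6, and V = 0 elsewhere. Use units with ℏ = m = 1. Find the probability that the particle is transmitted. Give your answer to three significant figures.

T = 0.000365

E < U₀: inside the barrier ψ ∝ e^{±κx} with κ = √(2m(U₀ − E))/ℏ = 2.752.
κw = 4.403, sinh(κw) = 40.83.
The exact tunnelling result is T⁻¹ = 1 + U₀² sinh²(κw) / [4E(U₀ − E)] = 2736, so T = 0.000365.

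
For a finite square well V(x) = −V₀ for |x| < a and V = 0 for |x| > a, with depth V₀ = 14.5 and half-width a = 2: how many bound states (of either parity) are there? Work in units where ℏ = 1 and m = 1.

The dimensionless depth is z₀ = a√(2mV₀)/ℏ = 2 × √(29.00) = 10.77.
The even/odd transcendental equations gain one root per π/2 in z₀, giving N = 1 + ⌊2z₀/π⌋ = 1 + ⌊6.857⌋ = 7.

N = 7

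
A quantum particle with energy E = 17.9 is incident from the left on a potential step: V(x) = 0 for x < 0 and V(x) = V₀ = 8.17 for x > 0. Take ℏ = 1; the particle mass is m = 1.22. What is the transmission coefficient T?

On each side the TISE gives plane waves with k = √(2m(E − V))/ℏ: k₁ = √(2·1.22·17.9) = 6.609, k₂ = √(2·1.22·9.73) = 4.872.
Matching ψ and ψ′ at x = 0 gives r = (k₁ − k₂)/(k₁ + k₂), so R = r² = 0.02287 and T = 1 − R = 0.9771.

T = 0.977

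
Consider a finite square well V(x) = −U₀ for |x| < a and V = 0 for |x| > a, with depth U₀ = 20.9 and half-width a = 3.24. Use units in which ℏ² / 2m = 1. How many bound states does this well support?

N = 10

The dimensionless depth is z₀ = a√(2mU₀)/ℏ = 3.24 × √(20.90) = 14.81.
The even/odd transcendental equations gain one root per π/2 in z₀, giving N = 1 + ⌊2z₀/π⌋ = 1 + ⌊9.430⌋ = 10.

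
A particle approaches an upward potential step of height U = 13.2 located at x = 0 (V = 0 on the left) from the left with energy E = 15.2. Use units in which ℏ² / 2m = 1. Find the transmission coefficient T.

On each side the TISE gives plane waves with k = √(2m(E − V))/ℏ: k₁ = √(2·½·15.2) = 3.899, k₂ = √(2·½·2) = 1.414.
Matching ψ and ψ′ at x = 0 gives r = (k₁ − k₂)/(k₁ + k₂), so R = r² = 0.2187 and T = 1 − R = 0.7813.

T = 0.781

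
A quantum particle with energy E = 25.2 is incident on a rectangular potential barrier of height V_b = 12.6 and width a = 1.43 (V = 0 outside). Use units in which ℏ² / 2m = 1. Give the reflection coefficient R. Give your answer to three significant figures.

E > V_b: inside the barrier k₂ = √(2m(E − V_b))/ℏ = 3.550, k₂a = 5.076.
Matching at both interfaces gives T⁻¹ = 1 + V_b² sin²(k₂a) / [4E(E − V_b)] = 1.109, hence T = 0.902.
R = 1 − T = 0.0984.

R = 0.0984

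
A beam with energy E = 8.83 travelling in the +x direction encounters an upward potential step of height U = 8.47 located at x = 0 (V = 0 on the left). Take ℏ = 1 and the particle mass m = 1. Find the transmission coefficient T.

The wavenumbers are k₁ = √(2mE)/ℏ = 4.202 on the left and k₂ = √(2m(E − U))/ℏ = 0.8485 on the right.
Continuity of ψ and ψ′ at the step yields the reflection amplitude r = (k₁ − k₂)/(k₁ + k₂) = 0.6640; thus R = |r|² = 0.4409, T = 0.5591.

T = 0.559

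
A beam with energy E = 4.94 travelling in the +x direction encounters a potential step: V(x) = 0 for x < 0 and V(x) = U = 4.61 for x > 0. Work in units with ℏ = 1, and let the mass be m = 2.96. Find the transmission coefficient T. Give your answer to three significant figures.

The wavenumbers are k₁ = √(2mE)/ℏ = 5.408 on the left and k₂ = √(2m(E − U))/ℏ = 1.398 on the right.
Continuity of ψ and ψ′ at the step yields the reflection amplitude r = (k₁ − k₂)/(k₁ + k₂) = 0.5892; thus R = |r|² = 0.3472, T = 0.6528.

T = 0.653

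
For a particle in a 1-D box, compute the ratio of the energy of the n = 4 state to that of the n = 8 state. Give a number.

0.25

Since E_n ∝ n², the ratio is (4/8)² = 0.25.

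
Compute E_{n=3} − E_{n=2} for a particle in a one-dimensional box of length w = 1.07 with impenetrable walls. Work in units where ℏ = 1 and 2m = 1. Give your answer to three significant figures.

ΔE = 43.1

E_n = n²π²ℏ²/(2mw²), so ΔE = (3² − 2²) π²ℏ²/(2mw²).
ΔE = 5 × π² / (2 × 0.5 × 1.07²) = 43.10.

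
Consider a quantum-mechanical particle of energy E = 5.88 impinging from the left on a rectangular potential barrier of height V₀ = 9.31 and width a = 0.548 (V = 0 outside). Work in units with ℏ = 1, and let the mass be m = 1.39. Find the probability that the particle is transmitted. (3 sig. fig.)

E < V₀: inside the barrier ψ ∝ e^{±κx} with κ = √(2m(V₀ − E))/ℏ = 3.088.
κa = 1.692, sinh(κa) = 2.624.
Matching ψ, ψ′ at both faces gives T = [1 + V₀² sinh²(κa) / (4E(V₀ − E))]⁻¹ = 1/8.396 = 0.119.

T = 0.119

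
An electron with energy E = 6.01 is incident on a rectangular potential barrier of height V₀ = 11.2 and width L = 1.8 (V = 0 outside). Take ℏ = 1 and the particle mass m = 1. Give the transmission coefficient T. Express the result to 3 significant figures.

T = 0.0000365

Since E < V₀ the interior solution is evanescent with decay constant κ = √(2m(V₀ − E))/ℏ = 3.222.
κL = 5.799, sinh(κL) = 165.0.
The exact tunnelling result is T⁻¹ = 1 + V₀² sinh²(κL) / [4E(V₀ − E)] = 27380, so T = 0.0000365.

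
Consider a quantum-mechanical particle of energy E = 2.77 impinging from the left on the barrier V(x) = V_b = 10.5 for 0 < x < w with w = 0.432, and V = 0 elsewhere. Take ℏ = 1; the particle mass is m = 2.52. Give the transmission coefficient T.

Since E < V_b the interior solution is evanescent with decay constant κ = √(2m(V_b − E))/ℏ = 6.242.
κw = 2.696, sinh(κw) = 7.380.
Matching ψ, ψ′ at both faces gives T = [1 + V_b² sinh²(κw) / (4E(V_b − E))]⁻¹ = 1/71.10 = 0.0141.

T = 0.0141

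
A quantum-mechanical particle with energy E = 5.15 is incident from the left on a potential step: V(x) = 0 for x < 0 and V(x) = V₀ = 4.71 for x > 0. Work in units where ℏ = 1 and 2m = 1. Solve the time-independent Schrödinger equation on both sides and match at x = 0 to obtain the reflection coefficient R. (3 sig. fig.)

The wavenumbers are k₁ = √(2mE)/ℏ = 2.269 on the left and k₂ = √(2m(E − V₀))/ℏ = 0.6633 on the right.
Matching ψ and ψ′ at x = 0 gives r = (k₁ − k₂)/(k₁ + k₂), so R = r² = 0.2999 and T = 1 − R = 0.7001.

R = 0.300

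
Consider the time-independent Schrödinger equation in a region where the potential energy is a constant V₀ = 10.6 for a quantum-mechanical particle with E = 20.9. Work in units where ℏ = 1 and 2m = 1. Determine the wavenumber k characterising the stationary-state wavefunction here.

k = 3.21

With E > V₀ the solution is oscillatory, ψ ∝ e^{±ikx} with k = √(2m(E − V₀))/ℏ.
k = √(2 × 0.5 × 10.3) = 3.209.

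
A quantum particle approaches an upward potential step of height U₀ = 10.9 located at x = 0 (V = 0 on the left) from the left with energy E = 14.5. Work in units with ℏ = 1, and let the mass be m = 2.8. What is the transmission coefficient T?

T = 0.888

On each side the TISE gives plane waves with k = √(2m(E − V))/ℏ: k₁ = √(2·2.8·14.5) = 9.011, k₂ = √(2·2.8·3.6) = 4.490.
Matching ψ and ψ′ at x = 0 gives r = (k₁ − k₂)/(k₁ + k₂), so R = r² = 0.1121 and T = 1 − R = 0.8879.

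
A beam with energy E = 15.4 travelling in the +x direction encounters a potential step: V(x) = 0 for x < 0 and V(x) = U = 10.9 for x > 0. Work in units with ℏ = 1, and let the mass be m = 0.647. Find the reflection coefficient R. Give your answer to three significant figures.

On each side the TISE gives plane waves with k = √(2m(E − V))/ℏ: k₁ = √(2·0.647·15.4) = 4.464, k₂ = √(2·0.647·4.5) = 2.413.
Continuity of ψ and ψ′ at the step yields the reflection amplitude r = (k₁ − k₂)/(k₁ + k₂) = 0.2982; thus R = |r|² = 0.08894, T = 0.9111.

R = 0.0889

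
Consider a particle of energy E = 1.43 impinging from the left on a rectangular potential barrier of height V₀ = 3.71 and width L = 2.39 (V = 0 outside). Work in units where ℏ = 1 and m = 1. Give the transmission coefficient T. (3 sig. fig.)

E < V₀: inside the barrier ψ ∝ e^{±κx} with κ = √(2m(V₀ − E))/ℏ = 2.135.
κL = 5.104, sinh(κL) = 82.31.
Matching ψ, ψ′ at both faces gives T = [1 + V₀² sinh²(κL) / (4E(V₀ − E))]⁻¹ = 1/7151 = 0.000140.

T = 0.000140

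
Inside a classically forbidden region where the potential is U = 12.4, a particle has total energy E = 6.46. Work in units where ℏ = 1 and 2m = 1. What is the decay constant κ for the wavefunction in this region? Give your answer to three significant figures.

κ = 2.44

Since E < U the TISE in this region is ψ'' = κ²ψ with κ = √(2m(U − E))/ℏ.
κ = √(2 × 0.5 × 5.94) = 2.437.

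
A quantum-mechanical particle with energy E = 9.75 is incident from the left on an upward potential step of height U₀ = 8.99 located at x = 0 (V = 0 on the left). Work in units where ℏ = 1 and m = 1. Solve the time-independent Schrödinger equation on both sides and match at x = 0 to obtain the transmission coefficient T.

On each side the TISE gives plane waves with k = √(2m(E − V))/ℏ: k₁ = √(2·1·9.75) = 4.416, k₂ = √(2·1·0.76) = 1.233.
Matching ψ and ψ′ at x = 0 gives r = (k₁ − k₂)/(k₁ + k₂), so R = r² = 0.3175 and T = 1 − R = 0.6825.

T = 0.682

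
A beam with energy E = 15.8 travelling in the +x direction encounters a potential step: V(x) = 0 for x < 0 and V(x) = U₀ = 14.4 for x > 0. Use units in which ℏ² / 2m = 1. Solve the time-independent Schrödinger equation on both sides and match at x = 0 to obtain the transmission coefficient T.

T = 0.707

The wavenumbers are k₁ = √(2mE)/ℏ = 3.975 on the left and k₂ = √(2m(E − U₀))/ℏ = 1.183 on the right.
Continuity of ψ and ψ′ at the step yields the reflection amplitude r = (k₁ − k₂)/(k₁ + k₂) = 0.5412; thus R = |r|² = 0.2929, T = 0.7071.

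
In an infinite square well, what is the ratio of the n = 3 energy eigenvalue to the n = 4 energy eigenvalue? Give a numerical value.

0.5625

Since E_n ∝ n², the ratio is (3/4)² = 0.5625.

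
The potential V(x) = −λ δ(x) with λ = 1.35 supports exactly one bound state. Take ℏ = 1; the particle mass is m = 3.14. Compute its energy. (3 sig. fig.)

E = -2.86

For x ≠ 0 the bound state is ψ ∝ e^{−κ|x|}; integrating the TISE across the delta gives the cusp condition 2κ = 2mλ/ℏ², so κ = 4.239.
Then E = −ℏ²κ²/(2m) = −mλ²/(2ℏ²) = -2.861.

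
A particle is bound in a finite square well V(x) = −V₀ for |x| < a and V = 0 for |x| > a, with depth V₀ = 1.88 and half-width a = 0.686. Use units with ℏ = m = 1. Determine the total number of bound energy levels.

The dimensionless depth is z₀ = a√(2mV₀)/ℏ = 0.686 × √(3.760) = 1.330.
The even/odd transcendental equations gain one root per π/2 in z₀, giving N = 1 + ⌊2z₀/π⌋ = 1 + ⌊0.8468⌋ = 1.

N = 1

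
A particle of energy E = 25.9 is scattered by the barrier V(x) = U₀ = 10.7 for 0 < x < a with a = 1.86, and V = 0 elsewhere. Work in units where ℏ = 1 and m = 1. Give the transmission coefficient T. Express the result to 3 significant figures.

E > U₀: inside the barrier k₂ = √(2m(E − U₀))/ℏ = 5.514, k₂a = 10.26.
T = [1 + U₀² sin²(k₂a) / (4E(E − U₀))]⁻¹ = 1/1.040 = 0.962.

T = 0.962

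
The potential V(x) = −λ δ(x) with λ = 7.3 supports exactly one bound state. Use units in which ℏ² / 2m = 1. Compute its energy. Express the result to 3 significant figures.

The bound state is ψ(x) = √κ e^{−κ|x|}. The derivative jump ψ'(0⁺) − ψ'(0⁻) = −(2mλ/ℏ²)ψ(0) fixes κ = mλ/ℏ² = 3.650.
Then E = −ℏ²κ²/(2m) = −mλ²/(2ℏ²) = -13.32.

E = -13.3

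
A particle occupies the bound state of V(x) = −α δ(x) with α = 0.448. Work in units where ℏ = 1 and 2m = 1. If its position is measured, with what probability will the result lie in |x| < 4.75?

The normalised bound state is ψ = √κ e^{−κ|x|} with κ = mα/ℏ² = 0.2240.
P(|x| < d) = ∫_{−d}^{d} κ e^{−2κ|x|} dx = 1 − e^{−2κd} = 1 − e^{−2.128} = 0.8809.

P = 0.881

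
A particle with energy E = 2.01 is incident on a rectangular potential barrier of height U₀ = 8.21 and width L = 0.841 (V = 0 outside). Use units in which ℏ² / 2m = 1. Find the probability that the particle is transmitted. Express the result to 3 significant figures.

E < U₀: inside the barrier ψ ∝ e^{±κx} with κ = √(2m(U₀ − E))/ℏ = 2.490.
κL = 2.094, sinh(κL) = 3.997.
Matching ψ, ψ′ at both faces gives T = [1 + U₀² sinh²(κL) / (4E(U₀ − E))]⁻¹ = 1/22.61 = 0.0442.

T = 0.0442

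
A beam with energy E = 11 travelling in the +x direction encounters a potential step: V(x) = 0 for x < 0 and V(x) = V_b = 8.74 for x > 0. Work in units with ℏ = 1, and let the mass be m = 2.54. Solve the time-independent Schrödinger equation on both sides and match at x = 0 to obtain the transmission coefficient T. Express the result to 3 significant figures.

On each side the TISE gives plane waves with k = √(2m(E − V))/ℏ: k₁ = √(2·2.54·11) = 7.475, k₂ = √(2·2.54·2.26) = 3.388.
Matching ψ and ψ′ at x = 0 gives r = (k₁ − k₂)/(k₁ + k₂), so R = r² = 0.1415 and T = 1 − R = 0.8585.

T = 0.858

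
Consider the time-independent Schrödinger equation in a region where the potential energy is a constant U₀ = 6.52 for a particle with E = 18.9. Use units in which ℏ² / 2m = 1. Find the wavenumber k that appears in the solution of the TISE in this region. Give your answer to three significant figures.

With E > U₀ the solution is oscillatory, ψ ∝ e^{±ikx} with k = √(2m(E − U₀))/ℏ.
k = √(2 × 0.5 × 12.38) = 3.519.

k = 3.52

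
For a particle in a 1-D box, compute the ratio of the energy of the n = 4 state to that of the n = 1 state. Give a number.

16

Since E_n ∝ n², the ratio is (4/1)² = 16.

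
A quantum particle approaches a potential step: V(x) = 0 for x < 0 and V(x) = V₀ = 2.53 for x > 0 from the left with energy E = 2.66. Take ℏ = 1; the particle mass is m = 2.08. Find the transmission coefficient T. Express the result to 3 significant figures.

The wavenumbers are k₁ = √(2mE)/ℏ = 3.326 on the left and k₂ = √(2m(E − V₀))/ℏ = 0.7354 on the right.
Matching ψ and ψ′ at x = 0 gives r = (k₁ − k₂)/(k₁ + k₂), so R = r² = 0.4069 and T = 1 − R = 0.5931.

T = 0.593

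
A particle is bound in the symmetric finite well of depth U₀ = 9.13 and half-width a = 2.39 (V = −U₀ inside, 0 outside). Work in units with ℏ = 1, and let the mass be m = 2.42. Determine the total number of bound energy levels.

The dimensionless depth is z₀ = a√(2mU₀)/ℏ = 2.39 × √(44.19) = 15.89.
The even/odd transcendental equations gain one root per π/2 in z₀, giving N = 1 + ⌊2z₀/π⌋ = 1 + ⌊10.11⌋ = 11.

N = 11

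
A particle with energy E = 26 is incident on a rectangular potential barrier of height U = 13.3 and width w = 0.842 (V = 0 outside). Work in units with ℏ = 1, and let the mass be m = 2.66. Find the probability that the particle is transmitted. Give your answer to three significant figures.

E > U: inside the barrier k₂ = √(2m(E − U))/ℏ = 8.220, k₂w = 6.921.
T = [1 + U² sin²(k₂w) / (4E(E − U))]⁻¹ = 1/1.047 = 0.955.

T = 0.955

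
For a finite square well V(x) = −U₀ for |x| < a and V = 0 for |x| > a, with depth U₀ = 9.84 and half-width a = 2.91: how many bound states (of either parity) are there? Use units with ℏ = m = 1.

Define the well-strength parameter z₀ = (a/ℏ)√(2mU₀) = 2.91 × √(2·1·9.84) = 12.91.
The even/odd transcendental equations gain one root per π/2 in z₀, giving N = 1 + ⌊2z₀/π⌋ = 1 + ⌊8.218⌋ = 9.

N = 9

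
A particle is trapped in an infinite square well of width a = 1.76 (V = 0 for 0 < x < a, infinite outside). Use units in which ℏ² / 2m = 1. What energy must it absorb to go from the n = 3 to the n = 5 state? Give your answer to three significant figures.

E_n = n²π²ℏ²/(2ma²), so ΔE = (5² − 3²) π²ℏ²/(2ma²).
ΔE = 16 × π² / (2 × 0.5 × 1.76²) = 50.98.

ΔE = 51.0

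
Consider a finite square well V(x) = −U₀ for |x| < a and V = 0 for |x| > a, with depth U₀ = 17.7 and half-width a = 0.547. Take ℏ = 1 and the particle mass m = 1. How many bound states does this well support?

The dimensionless depth is z₀ = a√(2mU₀)/ℏ = 0.547 × √(35.40) = 3.255.
A new bound state (alternating even/odd) appears each time z₀ passes a multiple of π/2, so N = ⌊2z₀/π⌋ + 1 = ⌊2.072⌋ + 1 = 3.

N = 3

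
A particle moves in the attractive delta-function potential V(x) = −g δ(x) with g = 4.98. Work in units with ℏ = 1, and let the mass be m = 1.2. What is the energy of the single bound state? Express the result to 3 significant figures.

The bound state is ψ(x) = √κ e^{−κ|x|}. The derivative jump ψ'(0⁺) − ψ'(0⁻) = −(2mg/ℏ²)ψ(0) fixes κ = mg/ℏ² = 5.976.
Then E = −ℏ²κ²/(2m) = −mg²/(2ℏ²) = -14.88.

E = -14.9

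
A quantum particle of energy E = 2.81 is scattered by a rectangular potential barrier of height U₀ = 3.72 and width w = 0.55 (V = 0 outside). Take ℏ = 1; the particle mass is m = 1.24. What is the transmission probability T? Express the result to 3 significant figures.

Since E < U₀ the interior solution is evanescent with decay constant κ = √(2m(U₀ − E))/ℏ = 1.502.
κw = 0.8262, sinh(κw) = 0.9235.
The exact tunnelling result is T⁻¹ = 1 + U₀² sinh²(κw) / [4E(U₀ − E)] = 2.154, so T = 0.464.

T = 0.464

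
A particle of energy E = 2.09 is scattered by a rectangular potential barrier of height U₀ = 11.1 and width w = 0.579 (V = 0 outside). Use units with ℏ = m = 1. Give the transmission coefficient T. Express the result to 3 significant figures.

E < U₀: inside the barrier ψ ∝ e^{±κx} with κ = √(2m(U₀ − E))/ℏ = 4.245.
κw = 2.458, sinh(κw) = 5.797.
Matching ψ, ψ′ at both faces gives T = [1 + U₀² sinh²(κw) / (4E(U₀ − E))]⁻¹ = 1/55.97 = 0.0179.

T = 0.0179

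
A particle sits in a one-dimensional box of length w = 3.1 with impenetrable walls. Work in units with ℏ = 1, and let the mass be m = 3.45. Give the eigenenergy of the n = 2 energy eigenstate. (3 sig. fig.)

Requiring ψ(0) = ψ(w) = 0 quantises k = nπ/w, hence E_n = ℏ²k²/2m = n²π²ℏ²/(2mw²).
E_2 = 2² × π² / (2 × 3.45 × 3.1²) = 0.5954.

E = 0.595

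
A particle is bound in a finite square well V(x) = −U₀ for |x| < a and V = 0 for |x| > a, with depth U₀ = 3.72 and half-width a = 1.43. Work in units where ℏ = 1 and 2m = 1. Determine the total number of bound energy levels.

N = 2

Define the well-strength parameter z₀ = (a/ℏ)√(2mU₀) = 1.43 × √(2·0.5·3.72) = 2.758.
The even/odd transcendental equations gain one root per π/2 in z₀, giving N = 1 + ⌊2z₀/π⌋ = 1 + ⌊1.756⌋ = 2.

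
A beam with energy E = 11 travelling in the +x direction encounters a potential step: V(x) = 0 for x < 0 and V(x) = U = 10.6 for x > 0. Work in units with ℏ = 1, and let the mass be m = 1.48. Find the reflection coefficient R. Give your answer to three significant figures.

R = 0.462

The wavenumbers are k₁ = √(2mE)/ℏ = 5.706 on the left and k₂ = √(2m(E − U))/ℏ = 1.088 on the right.
Continuity of ψ and ψ′ at the step yields the reflection amplitude r = (k₁ − k₂)/(k₁ + k₂) = 0.6797; thus R = |r|² = 0.4620, T = 0.5380.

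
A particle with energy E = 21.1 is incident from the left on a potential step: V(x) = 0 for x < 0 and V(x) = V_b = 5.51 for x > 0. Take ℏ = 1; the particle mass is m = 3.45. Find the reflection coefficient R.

R = 0.00570

On each side the TISE gives plane waves with k = √(2m(E − V))/ℏ: k₁ = √(2·3.45·21.1) = 12.07, k₂ = √(2·3.45·15.59) = 10.37.
Continuity of ψ and ψ′ at the step yields the reflection amplitude r = (k₁ − k₂)/(k₁ + k₂) = 0.07552; thus R = |r|² = 0.005703, T = 0.9943.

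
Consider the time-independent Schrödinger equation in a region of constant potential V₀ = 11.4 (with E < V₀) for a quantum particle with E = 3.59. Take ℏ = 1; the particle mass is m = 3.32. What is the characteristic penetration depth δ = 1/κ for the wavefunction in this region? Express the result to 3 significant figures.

δ = 0.139

Since E < V₀ the TISE in this region is ψ'' = κ²ψ with κ = √(2m(V₀ − E))/ℏ.
κ = √(2 × 3.32 × 7.81) = 7.201. The penetration depth is δ = 1/κ = 0.139.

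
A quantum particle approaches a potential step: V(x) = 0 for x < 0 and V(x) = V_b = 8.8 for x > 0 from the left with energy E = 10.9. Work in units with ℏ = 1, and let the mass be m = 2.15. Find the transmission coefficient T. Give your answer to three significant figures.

T = 0.848

On each side the TISE gives plane waves with k = √(2m(E − V))/ℏ: k₁ = √(2·2.15·10.9) = 6.846, k₂ = √(2·2.15·2.1) = 3.005.
Matching ψ and ψ′ at x = 0 gives r = (k₁ − k₂)/(k₁ + k₂), so R = r² = 0.1520 and T = 1 − R = 0.8480.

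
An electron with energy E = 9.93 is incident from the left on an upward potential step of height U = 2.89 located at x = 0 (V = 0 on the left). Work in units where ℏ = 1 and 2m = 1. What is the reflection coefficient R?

The wavenumbers are k₁ = √(2mE)/ℏ = 3.151 on the left and k₂ = √(2m(E − U))/ℏ = 2.653 on the right.
Continuity of ψ and ψ′ at the step yields the reflection amplitude r = (k₁ − k₂)/(k₁ + k₂) = 0.08578; thus R = |r|² = 0.007358, T = 0.9926.

R = 0.00736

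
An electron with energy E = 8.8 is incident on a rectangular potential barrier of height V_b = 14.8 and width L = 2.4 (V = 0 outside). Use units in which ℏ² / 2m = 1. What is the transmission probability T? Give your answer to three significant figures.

T = 0.0000302

E < V_b: inside the barrier ψ ∝ e^{±κx} with κ = √(2m(V_b − E))/ℏ = 2.449.
κL = 5.879, sinh(κL) = 178.7.
Matching ψ, ψ′ at both faces gives T = [1 + V_b² sinh²(κL) / (4E(V_b − E))]⁻¹ = 1/33110 = 0.0000302.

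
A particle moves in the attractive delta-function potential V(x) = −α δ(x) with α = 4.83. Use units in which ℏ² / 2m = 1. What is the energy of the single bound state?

E = -5.83

The bound state is ψ(x) = √κ e^{−κ|x|}. The derivative jump ψ'(0⁺) − ψ'(0⁻) = −(2mα/ℏ²)ψ(0) fixes κ = mα/ℏ² = 2.415.
Then E = −ℏ²κ²/(2m) = −mα²/(2ℏ²) = -5.832.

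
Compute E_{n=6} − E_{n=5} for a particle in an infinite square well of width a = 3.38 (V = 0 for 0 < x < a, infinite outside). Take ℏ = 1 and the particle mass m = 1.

ΔE = 4.75

E_n = n²π²ℏ²/(2ma²), so ΔE = (6² − 5²) π²ℏ²/(2ma²).
ΔE = 11 × π² / (2 × 1 × 3.38²) = 4.751.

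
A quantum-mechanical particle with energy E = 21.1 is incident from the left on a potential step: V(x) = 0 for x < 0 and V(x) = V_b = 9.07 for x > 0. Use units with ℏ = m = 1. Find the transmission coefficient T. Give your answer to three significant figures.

On each side the TISE gives plane waves with k = √(2m(E − V))/ℏ: k₁ = √(2·1·21.1) = 6.496, k₂ = √(2·1·12.03) = 4.905.
Matching ψ and ψ′ at x = 0 gives r = (k₁ − k₂)/(k₁ + k₂), so R = r² = 0.01947 and T = 1 − R = 0.9805.

T = 0.981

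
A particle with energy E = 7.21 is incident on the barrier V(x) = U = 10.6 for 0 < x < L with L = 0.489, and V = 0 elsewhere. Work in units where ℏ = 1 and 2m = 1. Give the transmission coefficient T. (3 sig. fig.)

T = 0.452

Since E < U the interior solution is evanescent with decay constant κ = √(2m(U − E))/ℏ = 1.841.
κL = 0.9003, sinh(κL) = 1.027.
The exact tunnelling result is T⁻¹ = 1 + U² sinh²(κL) / [4E(U − E)] = 2.212, so T = 0.452.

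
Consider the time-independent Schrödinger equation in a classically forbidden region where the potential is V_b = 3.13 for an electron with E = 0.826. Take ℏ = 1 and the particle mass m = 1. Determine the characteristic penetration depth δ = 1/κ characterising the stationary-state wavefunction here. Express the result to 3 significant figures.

Since E < V_b the TISE in this region is ψ'' = κ²ψ with κ = √(2m(V_b − E))/ℏ.
κ = √(2 × 1 × 2.304) = 2.147. The penetration depth is δ = 1/κ = 0.466.

δ = 0.466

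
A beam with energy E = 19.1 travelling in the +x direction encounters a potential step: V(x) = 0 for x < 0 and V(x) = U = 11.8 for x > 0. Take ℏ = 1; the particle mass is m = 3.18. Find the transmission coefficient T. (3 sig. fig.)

T = 0.944

On each side the TISE gives plane waves with k = √(2m(E − V))/ℏ: k₁ = √(2·3.18·19.1) = 11.02, k₂ = √(2·3.18·7.3) = 6.814.
Matching ψ and ψ′ at x = 0 gives r = (k₁ − k₂)/(k₁ + k₂), so R = r² = 0.05566 and T = 1 − R = 0.9443.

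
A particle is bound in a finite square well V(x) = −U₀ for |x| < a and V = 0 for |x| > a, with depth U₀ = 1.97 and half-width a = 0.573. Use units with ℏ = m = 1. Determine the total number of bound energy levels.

N = 1

The dimensionless depth is z₀ = a√(2mU₀)/ℏ = 0.573 × √(3.940) = 1.137.
The even/odd transcendental equations gain one root per π/2 in z₀, giving N = 1 + ⌊2z₀/π⌋ = 1 + ⌊0.7241⌋ = 1.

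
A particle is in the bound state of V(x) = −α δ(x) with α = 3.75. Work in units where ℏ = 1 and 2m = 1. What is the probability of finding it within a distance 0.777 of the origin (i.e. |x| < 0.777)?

P = 0.946

The normalised bound state is ψ = √κ e^{−κ|x|} with κ = mα/ℏ² = 1.875.
P(|x| < d) = ∫_{−d}^{d} κ e^{−2κ|x|} dx = 1 − e^{−2κd} = 1 − e^{−2.914} = 0.9457.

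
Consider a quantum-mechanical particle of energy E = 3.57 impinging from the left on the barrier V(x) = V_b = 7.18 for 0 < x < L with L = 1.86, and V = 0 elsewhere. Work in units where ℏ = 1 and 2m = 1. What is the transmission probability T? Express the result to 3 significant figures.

T = 0.00340

E < V_b: inside the barrier ψ ∝ e^{±κx} with κ = √(2m(V_b − E))/ℏ = 1.900.
κL = 3.534, sinh(κL) = 17.12.
The exact tunnelling result is T⁻¹ = 1 + V_b² sinh²(κL) / [4E(V_b − E)] = 294.0, so T = 0.00340.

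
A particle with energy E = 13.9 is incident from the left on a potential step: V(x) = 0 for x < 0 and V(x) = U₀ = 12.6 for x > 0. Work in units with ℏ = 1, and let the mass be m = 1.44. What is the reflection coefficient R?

R = 0.283

The wavenumbers are k₁ = √(2mE)/ℏ = 6.327 on the left and k₂ = √(2m(E − U₀))/ℏ = 1.935 on the right.
Matching ψ and ψ′ at x = 0 gives r = (k₁ − k₂)/(k₁ + k₂), so R = r² = 0.2826 and T = 1 − R = 0.7174.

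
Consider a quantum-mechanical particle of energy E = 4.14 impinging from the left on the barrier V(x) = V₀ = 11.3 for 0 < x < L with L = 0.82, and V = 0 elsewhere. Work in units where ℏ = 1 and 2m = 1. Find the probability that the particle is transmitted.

T = 0.0452

E < V₀: inside the barrier ψ ∝ e^{±κx} with κ = √(2m(V₀ − E))/ℏ = 2.676.
κL = 2.194, sinh(κL) = 4.431.
Matching ψ, ψ′ at both faces gives T = [1 + V₀² sinh²(κL) / (4E(V₀ − E))]⁻¹ = 1/22.14 = 0.0452.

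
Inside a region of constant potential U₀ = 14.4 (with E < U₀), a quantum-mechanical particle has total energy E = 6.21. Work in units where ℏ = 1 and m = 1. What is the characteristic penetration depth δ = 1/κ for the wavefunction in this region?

δ = 0.247

Since E < U₀ the TISE in this region is ψ'' = κ²ψ with κ = √(2m(U₀ − E))/ℏ.
κ = √(2 × 1 × 8.19) = 4.047. The penetration depth is δ = 1/κ = 0.247.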